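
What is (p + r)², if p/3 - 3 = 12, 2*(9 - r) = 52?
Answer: 784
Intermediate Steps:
r = -17 (r = 9 - ½*52 = 9 - 26 = -17)
p = 45 (p = 9 + 3*12 = 9 + 36 = 45)
(p + r)² = (45 - 17)² = 28² = 784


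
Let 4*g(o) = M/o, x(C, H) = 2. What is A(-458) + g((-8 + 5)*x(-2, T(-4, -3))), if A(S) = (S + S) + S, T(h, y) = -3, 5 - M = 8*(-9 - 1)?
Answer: -33061/24 ≈ -1377.5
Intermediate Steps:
M = 85 (M = 5 - 8*(-9 - 1) = 5 - 8*(-10) = 5 - 1*(-80) = 5 + 80 = 85)
g(o) = 85/(4*o) (g(o) = (85/o)/4 = 85/(4*o))
A(S) = 3*S (A(S) = 2*S + S = 3*S)
A(-458) + g((-8 + 5)*x(-2, T(-4, -3))) = 3*(-458) + 85/(4*(((-8 + 5)*2))) = -1374 + 85/(4*((-3*2))) = -1374 + (85/4)/(-6) = -1374 + (85/4)*(-⅙) = -1374 - 85/24 = -33061/24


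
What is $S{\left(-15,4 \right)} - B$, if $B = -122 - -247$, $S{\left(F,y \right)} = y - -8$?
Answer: $-113$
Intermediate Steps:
$S{\left(F,y \right)} = 8 + y$ ($S{\left(F,y \right)} = y + 8 = 8 + y$)
$B = 125$ ($B = -122 + 247 = 125$)
$S{\left(-15,4 \right)} - B = \left(8 + 4\right) - 125 = 12 - 125 = -113$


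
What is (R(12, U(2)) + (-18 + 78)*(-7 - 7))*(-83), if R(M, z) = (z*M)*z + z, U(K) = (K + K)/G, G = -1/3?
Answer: -72708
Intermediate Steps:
G = -⅓ (G = -1*⅓ = -⅓ ≈ -0.33333)
U(K) = -6*K (U(K) = (K + K)/(-⅓) = (2*K)*(-3) = -6*K)
R(M, z) = z + M*z² (R(M, z) = (M*z)*z + z = M*z² + z = z + M*z²)
(R(12, U(2)) + (-18 + 78)*(-7 - 7))*(-83) = ((-6*2)*(1 + 12*(-6*2)) + (-18 + 78)*(-7 - 7))*(-83) = (-12*(1 + 12*(-12)) + 60*(-14))*(-83) = (-12*(1 - 144) - 840)*(-83) = (-12*(-143) - 840)*(-83) = (1716 - 840)*(-83) = 876*(-83) = -72708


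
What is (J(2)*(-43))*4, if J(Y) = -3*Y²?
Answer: 2064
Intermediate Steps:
(J(2)*(-43))*4 = (-3*2²*(-43))*4 = (-3*4*(-43))*4 = -12*(-43)*4 = 516*4 = 2064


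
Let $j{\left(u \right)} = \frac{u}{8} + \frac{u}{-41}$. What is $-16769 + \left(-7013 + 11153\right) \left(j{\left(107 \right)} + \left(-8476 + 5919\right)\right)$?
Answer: $- \frac{865770833}{82} \approx -1.0558 \cdot 10^{7}$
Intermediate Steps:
$j{\left(u \right)} = \frac{33 u}{328}$ ($j{\left(u \right)} = u \frac{1}{8} + u \left(- \frac{1}{41}\right) = \frac{u}{8} - \frac{u}{41} = \frac{33 u}{328}$)
$-16769 + \left(-7013 + 11153\right) \left(j{\left(107 \right)} + \left(-8476 + 5919\right)\right) = -16769 + \left(-7013 + 11153\right) \left(\frac{33}{328} \cdot 107 + \left(-8476 + 5919\right)\right) = -16769 + 4140 \left(\frac{3531}{328} - 2557\right) = -16769 + 4140 \left(- \frac{835165}{328}\right) = -16769 - \frac{864395775}{82} = - \frac{865770833}{82}$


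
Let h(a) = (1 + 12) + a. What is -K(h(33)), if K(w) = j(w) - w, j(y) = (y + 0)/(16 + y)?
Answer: 1403/31 ≈ 45.258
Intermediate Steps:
h(a) = 13 + a
j(y) = y/(16 + y)
K(w) = -w + w/(16 + w) (K(w) = w/(16 + w) - w = -w + w/(16 + w))
-K(h(33)) = -(13 + 33)*(-15 - (13 + 33))/(16 + (13 + 33)) = -46*(-15 - 1*46)/(16 + 46) = -46*(-15 - 46)/62 = -46*(-61)/62 = -1*(-1403/31) = 1403/31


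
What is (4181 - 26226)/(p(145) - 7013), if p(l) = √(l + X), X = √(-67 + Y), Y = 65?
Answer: 22045/(7013 - √(145 + I*√2)) ≈ 3.1489 + 2.6411e-5*I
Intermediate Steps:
X = I*√2 (X = √(-67 + 65) = √(-2) = I*√2 ≈ 1.4142*I)
p(l) = √(l + I*√2)
(4181 - 26226)/(p(145) - 7013) = (4181 - 26226)/(√(145 + I*√2) - 7013) = -22045/(-7013 + √(145 + I*√2))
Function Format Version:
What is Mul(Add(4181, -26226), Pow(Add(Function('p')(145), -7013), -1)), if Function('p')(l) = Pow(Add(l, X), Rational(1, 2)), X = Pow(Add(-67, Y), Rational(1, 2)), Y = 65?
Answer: Mul(22045, Pow(Add(7013, Mul(-1, Pow(Add(145, Mul(I, Pow(2, Rational(1, 2)))), Rational(1, 2)))), -1)) ≈ Add(3.1489, Mul(2.6411e-5, I))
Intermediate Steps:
X = Mul(I, Pow(2, Rational(1, 2))) (X = Pow(Add(-67, 65), Rational(1, 2)) = Pow(-2, Rational(1, 2)) = Mul(I, Pow(2, Rational(1, 2))) ≈ Mul(1.4142, I))
Function('p')(l) = Pow(Add(l, Mul(I, Pow(2, Rational(1, 2)))), Rational(1, 2))
Mul(Add(4181, -26226), Pow(Add(Function('p')(145), -7013), -1)) = Mul(Add(4181, -26226), Pow(Add(Pow(Add(145, Mul(I, Pow(2, Rational(1, 2)))), Rational(1, 2)), -7013), -1)) = Mul(-22045, Pow(Add(-7013, Pow(Add(145, Mul(I, Pow(2, Rational(1, 2)))), Rational(1, 2))), -1))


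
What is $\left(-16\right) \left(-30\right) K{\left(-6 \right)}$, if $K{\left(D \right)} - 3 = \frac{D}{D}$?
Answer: $1920$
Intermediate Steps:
$K{\left(D \right)} = 4$ ($K{\left(D \right)} = 3 + \frac{D}{D} = 3 + 1 = 4$)
$\left(-16\right) \left(-30\right) K{\left(-6 \right)} = \left(-16\right) \left(-30\right) 4 = 480 \cdot 4 = 1920$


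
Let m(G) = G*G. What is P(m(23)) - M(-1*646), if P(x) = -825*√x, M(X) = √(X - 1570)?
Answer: -18975 - 2*I*√554 ≈ -18975.0 - 47.074*I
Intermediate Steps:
m(G) = G²
M(X) = √(-1570 + X)
P(m(23)) - M(-1*646) = -825*√(23²) - √(-1570 - 1*646) = -825*√529 - √(-1570 - 646) = -825*23 - √(-2216) = -18975 - 2*I*√554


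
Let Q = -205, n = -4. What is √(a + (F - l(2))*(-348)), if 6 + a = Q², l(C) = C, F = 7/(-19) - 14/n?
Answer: √15026701/19 ≈ 204.02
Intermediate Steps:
F = 119/38 (F = 7/(-19) - 14/(-4) = 7*(-1/19) - 14*(-¼) = -7/19 + 7/2 = 119/38 ≈ 3.1316)
a = 42019 (a = -6 + (-205)² = -6 + 42025 = 42019)
√(a + (F - l(2))*(-348)) = √(42019 + (119/38 - 1*2)*(-348)) = √(42019 + (119/38 - 2)*(-348)) = √(42019 + (43/38)*(-348)) = √(42019 - 7482/19) = √(790879/19) = √15026701/19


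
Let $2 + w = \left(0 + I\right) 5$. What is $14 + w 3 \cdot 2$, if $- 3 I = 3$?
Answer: $-28$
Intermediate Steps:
$I = -1$ ($I = \left(- \frac{1}{3}\right) 3 = -1$)
$w = -7$ ($w = -2 + \left(0 - 1\right) 5 = -2 - 5 = -7$)
$14 + w 3 \cdot 2 = 14 - 7 \cdot 3 \cdot 2 = 14 - 42 = -28$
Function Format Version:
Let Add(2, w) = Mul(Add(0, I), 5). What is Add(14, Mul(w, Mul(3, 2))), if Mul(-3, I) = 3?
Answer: -28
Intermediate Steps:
I = -1 (I = Mul(Rational(-1, 3), 3) = -1)
w = -7 (w = Add(-2, Mul(Add(0, -1), 5)) = Add(-2, Mul(-1, 5)) = Add(-2, -5) = -7)
Add(14, Mul(w, Mul(3, 2))) = Add(14, Mul(-7, Mul(3, 2))) = Add(14, Mul(-7, 6)) = Add(14, -42) = -28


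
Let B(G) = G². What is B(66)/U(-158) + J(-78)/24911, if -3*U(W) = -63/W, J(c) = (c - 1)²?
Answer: -5714938289/174377 ≈ -32773.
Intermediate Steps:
J(c) = (-1 + c)²
U(W) = 21/W (U(W) = -(-21)/W = 21/W)
B(66)/U(-158) + J(-78)/24911 = 66²/((21/(-158))) + (-1 - 78)²/24911 = 4356/((21*(-1/158))) + (-79)²*(1/24911) = 4356/(-21/158) + 6241*(1/24911) = 4356*(-158/21) + 6241/24911 = -229416/7 + 6241/24911 = -5714938289/174377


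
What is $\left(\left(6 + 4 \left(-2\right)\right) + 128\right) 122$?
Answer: $15372$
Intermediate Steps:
$\left(\left(6 + 4 \left(-2\right)\right) + 128\right) 122 = \left(\left(6 - 8\right) + 128\right) 122 = \left(-2 + 128\right) 122 = 126 \cdot 122 = 15372$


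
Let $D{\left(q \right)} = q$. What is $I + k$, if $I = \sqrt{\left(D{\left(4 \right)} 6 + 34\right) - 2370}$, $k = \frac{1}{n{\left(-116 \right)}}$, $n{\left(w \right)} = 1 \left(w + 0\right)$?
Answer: $- \frac{1}{116} + 34 i \sqrt{2} \approx -0.0086207 + 48.083 i$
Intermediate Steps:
$n{\left(w \right)} = w$ ($n{\left(w \right)} = 1 w = w$)
$k = - \frac{1}{116}$ ($k = \frac{1}{-116} = - \frac{1}{116} \approx -0.0086207$)
$I = 34 i \sqrt{2}$ ($I = \sqrt{\left(4 \cdot 6 + 34\right) - 2370} = \sqrt{\left(24 + 34\right) + \left(-9408 + 7038\right)} = \sqrt{58 - 2370} = \sqrt{-2312} = 34 i \sqrt{2} \approx 48.083 i$)
$I + k = 34 i \sqrt{2} - \frac{1}{116} = - \frac{1}{116} + 34 i \sqrt{2}$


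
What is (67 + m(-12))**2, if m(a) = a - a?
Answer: 4489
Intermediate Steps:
m(a) = 0
(67 + m(-12))**2 = (67 + 0)**2 = 67**2 = 4489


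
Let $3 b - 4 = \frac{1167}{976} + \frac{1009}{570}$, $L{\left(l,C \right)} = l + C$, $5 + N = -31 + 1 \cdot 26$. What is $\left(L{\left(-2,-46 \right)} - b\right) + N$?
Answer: $- \frac{50337467}{834480} \approx -60.322$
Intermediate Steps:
$N = -10$ ($N = -5 + \left(-31 + 1 \cdot 26\right) = -5 + \left(-31 + 26\right) = -5 - 5 = -10$)
$L{\left(l,C \right)} = C + l$
$b = \frac{1937627}{834480}$ ($b = \frac{4}{3} + \frac{\frac{1167}{976} + \frac{1009}{570}}{3} = \frac{4}{3} + \frac{1}{3} \cdot \frac{824987}{278160} = \frac{4}{3} + \frac{824987}{834480} = \frac{1937627}{834480} \approx 2.322$)
$\left(L{\left(-2,-46 \right)} - b\right) + N = \left(\left(-46 - 2\right) - \frac{1937627}{834480}\right) - 10 = \left(-48 - \frac{1937627}{834480}\right) - 10 = - \frac{41992667}{834480} - 10 = - \frac{50337467}{834480}$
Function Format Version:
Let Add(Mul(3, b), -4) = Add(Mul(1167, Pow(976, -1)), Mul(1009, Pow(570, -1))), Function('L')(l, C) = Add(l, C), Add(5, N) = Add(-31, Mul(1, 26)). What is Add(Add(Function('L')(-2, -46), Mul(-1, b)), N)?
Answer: Rational(-50337467, 834480) ≈ -60.322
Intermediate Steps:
N = -10 (N = Add(-5, Add(-31, Mul(1, 26))) = Add(-5, Add(-31, 26)) = Add(-5, -5) = -10)
Function('L')(l, C) = Add(C, l)
b = Rational(1937627, 834480) (b = Add(Rational(4, 3), Mul(Rational(1, 3), Add(Mul(1167, Pow(976, -1)), Mul(1009, Pow(570, -1))))) = Add(Rational(4, 3), Mul(Rational(1, 3), Add(Mul(1167, Rational(1, 976)), Mul(1009, Rational(1, 570))))) = Add(Rational(4, 3), Mul(Rational(1, 3), Add(Rational(1167, 976), Rational(1009, 570)))) = Add(Rational(4, 3), Mul(Rational(1, 3), Rational(824987, 278160))) = Add(Rational(4, 3), Rational(824987, 834480)) = Rational(1937627, 834480) ≈ 2.3220)
Add(Add(Function('L')(-2, -46), Mul(-1, b)), N) = Add(Add(Add(-46, -2), Mul(-1, Rational(1937627, 834480))), -10) = Add(Add(-48, Rational(-1937627, 834480)), -10) = Add(Rational(-41992667, 834480), -10) = Rational(-50337467, 834480)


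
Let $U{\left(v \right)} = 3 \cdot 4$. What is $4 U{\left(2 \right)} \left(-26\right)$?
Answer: $-1248$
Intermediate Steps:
$U{\left(v \right)} = 12$
$4 U{\left(2 \right)} \left(-26\right) = 4 \cdot 12 \left(-26\right) = 48 \left(-26\right) = -1248$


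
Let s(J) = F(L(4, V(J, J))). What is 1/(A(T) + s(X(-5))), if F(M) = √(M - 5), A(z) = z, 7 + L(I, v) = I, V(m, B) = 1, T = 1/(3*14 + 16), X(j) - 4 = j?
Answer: 58/26913 - 6728*I*√2/26913 ≈ 0.0021551 - 0.35354*I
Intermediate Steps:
X(j) = 4 + j
T = 1/58 (T = 1/(42 + 16) = 1/58 ≈ 0.017241)
L(I, v) = -7 + I
F(M) = √(-5 + M)
s(J) = 2*I*√2 (s(J) = √(-5 + (-7 + 4)) = √(-5 - 3) = √(-8) = 2*I*√2)
1/(A(T) + s(X(-5))) = 1/(1/58 + 2*I*√2)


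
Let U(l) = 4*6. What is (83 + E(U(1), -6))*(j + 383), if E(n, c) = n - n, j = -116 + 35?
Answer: 25066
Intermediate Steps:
U(l) = 24
j = -81
E(n, c) = 0
(83 + E(U(1), -6))*(j + 383) = (83 + 0)*(-81 + 383) = 83*302 = 25066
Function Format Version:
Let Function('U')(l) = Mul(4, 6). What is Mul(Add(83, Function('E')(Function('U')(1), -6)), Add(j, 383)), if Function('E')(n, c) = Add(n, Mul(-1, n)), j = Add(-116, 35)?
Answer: 25066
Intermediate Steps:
Function('U')(l) = 24
j = -81
Function('E')(n, c) = 0
Mul(Add(83, Function('E')(Function('U')(1), -6)), Add(j, 383)) = Mul(Add(83, 0), Add(-81, 383)) = Mul(83, 302) = 25066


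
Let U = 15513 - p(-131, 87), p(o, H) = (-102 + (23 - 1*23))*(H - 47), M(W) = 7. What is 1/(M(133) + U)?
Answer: 1/19600 ≈ 5.1020e-5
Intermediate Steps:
p(o, H) = 4794 - 102*H (p(o, H) = (-102 + (23 - 23))*(-47 + H) = (-102 + 0)*(-47 + H) = -102*(-47 + H) = 4794 - 102*H)
U = 19593 (U = 15513 - (4794 - 102*87) = 15513 - (4794 - 8874) = 15513 - 1*(-4080) = 15513 + 4080 = 19593)
1/(M(133) + U) = 1/(7 + 19593) = 1/19600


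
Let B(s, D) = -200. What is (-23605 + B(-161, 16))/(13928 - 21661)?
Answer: 23805/7733 ≈ 3.0784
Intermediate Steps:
(-23605 + B(-161, 16))/(13928 - 21661) = (-23605 - 200)/(13928 - 21661) = -23805/(-7733) = -23805*(-1/7733) = 23805/7733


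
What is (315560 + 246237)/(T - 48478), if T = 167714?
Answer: 561797/119236 ≈ 4.7116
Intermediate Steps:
(315560 + 246237)/(T - 48478) = (315560 + 246237)/(167714 - 48478) = 561797/119236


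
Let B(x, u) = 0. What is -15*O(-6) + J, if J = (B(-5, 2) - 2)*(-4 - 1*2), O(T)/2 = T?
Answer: 192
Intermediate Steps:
O(T) = 2*T
J = 12 (J = (0 - 2)*(-4 - 1*2) = -2*(-4 - 2) = -2*(-6) = 12)
-15*O(-6) + J = -30*(-6) + 12 = -15*(-12) + 12 = 180 + 12 = 192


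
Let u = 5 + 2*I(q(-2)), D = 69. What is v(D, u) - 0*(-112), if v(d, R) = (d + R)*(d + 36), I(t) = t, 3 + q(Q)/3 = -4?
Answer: 3360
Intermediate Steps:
q(Q) = -21 (q(Q) = -9 + 3*(-4) = -9 - 12 = -21)
u = -37 (u = 5 + 2*(-21) = 5 - 42 = -37)
v(d, R) = (36 + d)*(R + d) (v(d, R) = (R + d)*(36 + d) = (36 + d)*(R + d))
v(D, u) - 0*(-112) = (69**2 + 36*(-37) + 36*69 - 37*69) - 0*(-112) = (4761 - 1332 + 2484 - 2553) - 1*0 = 3360 + 0 = 3360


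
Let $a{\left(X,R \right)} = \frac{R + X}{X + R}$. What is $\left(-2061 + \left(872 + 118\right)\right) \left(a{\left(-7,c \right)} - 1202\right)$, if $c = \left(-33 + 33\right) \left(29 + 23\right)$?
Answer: $1286271$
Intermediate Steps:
$c = 0$ ($c = 0 \cdot 52 = 0$)
$a{\left(X,R \right)} = 1$ ($a{\left(X,R \right)} = \frac{R + X}{R + X} = 1$)
$\left(-2061 + \left(872 + 118\right)\right) \left(a{\left(-7,c \right)} - 1202\right) = \left(-2061 + \left(872 + 118\right)\right) \left(1 - 1202\right) = \left(-2061 + 990\right) \left(-1201\right) = \left(-1071\right) \left(-1201\right) = 1286271$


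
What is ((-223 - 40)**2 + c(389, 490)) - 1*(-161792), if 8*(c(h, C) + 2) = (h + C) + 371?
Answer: 924461/4 ≈ 2.3112e+5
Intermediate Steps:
c(h, C) = 355/8 + C/8 + h/8 (c(h, C) = -2 + ((h + C) + 371)/8 = -2 + ((C + h) + 371)/8 = -2 + (371 + C + h)/8 = -2 + (371/8 + C/8 + h/8) = 355/8 + C/8 + h/8)
((-223 - 40)**2 + c(389, 490)) - 1*(-161792) = ((-223 - 40)**2 + (355/8 + (1/8)*490 + (1/8)*389)) - 1*(-161792) = ((-263)**2 + (355/8 + 245/4 + 389/8)) + 161792 = (69169 + 617/4) + 161792 = 277293/4 + 161792 = 924461/4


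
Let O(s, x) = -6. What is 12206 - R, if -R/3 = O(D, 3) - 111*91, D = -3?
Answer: -18115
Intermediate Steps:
R = 30321 (R = -3*(-6 - 111*91) = -3*(-6 - 10101) = -3*(-10107) = 30321)
12206 - R = 12206 - 1*30321 = 12206 - 30321 = -18115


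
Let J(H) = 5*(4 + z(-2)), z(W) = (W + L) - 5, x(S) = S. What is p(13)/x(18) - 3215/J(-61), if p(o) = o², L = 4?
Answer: -11405/18 ≈ -633.61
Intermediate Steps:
z(W) = -1 + W (z(W) = (W + 4) - 5 = (4 + W) - 5 = -1 + W)
J(H) = 5 (J(H) = 5*(4 + (-1 - 2)) = 5*(4 - 3) = 5*1 = 5)
p(13)/x(18) - 3215/J(-61) = 13²/18 - 3215/5 = 169*(1/18) - 3215*⅕ = 169/18 - 643 = -11405/18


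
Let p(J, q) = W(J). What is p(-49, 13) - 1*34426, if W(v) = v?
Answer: -34475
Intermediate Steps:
p(J, q) = J
p(-49, 13) - 1*34426 = -49 - 1*34426 = -49 - 34426 = -34475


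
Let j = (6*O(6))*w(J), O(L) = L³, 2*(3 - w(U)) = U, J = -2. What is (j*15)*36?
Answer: 2799360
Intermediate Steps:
w(U) = 3 - U/2
j = 5184 (j = (6*6³)*(3 - ½*(-2)) = (6*216)*(3 + 1) = 1296*4 = 5184)
(j*15)*36 = (5184*15)*36 = 77760*36 = 2799360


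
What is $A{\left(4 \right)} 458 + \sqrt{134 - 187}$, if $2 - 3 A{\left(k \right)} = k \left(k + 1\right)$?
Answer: $-2748 + i \sqrt{53} \approx -2748.0 + 7.2801 i$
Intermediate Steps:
$A{\left(k \right)} = \frac{2}{3} - \frac{k \left(1 + k\right)}{3}$ ($A{\left(k \right)} = \frac{2}{3} - \frac{k \left(k + 1\right)}{3} = \frac{2}{3} - \frac{k \left(1 + k\right)}{3}$)
$A{\left(4 \right)} 458 + \sqrt{134 - 187} = \left(\frac{2}{3} - \frac{4}{3} - \frac{4^{2}}{3}\right) 458 + \sqrt{134 - 187} = \left(\frac{2}{3} - \frac{4}{3} - \frac{16}{3}\right) 458 + \sqrt{-53} = \left(\frac{2}{3} - \frac{4}{3} - \frac{16}{3}\right) 458 + i \sqrt{53} = \left(-6\right) 458 + i \sqrt{53} = -2748 + i \sqrt{53}$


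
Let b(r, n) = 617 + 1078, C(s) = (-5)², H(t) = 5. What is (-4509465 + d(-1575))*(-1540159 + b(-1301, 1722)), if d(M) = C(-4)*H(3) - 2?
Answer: 6937460330688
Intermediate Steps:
C(s) = 25
d(M) = 123 (d(M) = 25*5 - 2 = 125 - 2 = 123)
b(r, n) = 1695
(-4509465 + d(-1575))*(-1540159 + b(-1301, 1722)) = (-4509465 + 123)*(-1540159 + 1695) = -4509342*(-1538464) = 6937460330688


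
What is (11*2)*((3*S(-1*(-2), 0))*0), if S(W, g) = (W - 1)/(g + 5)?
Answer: 0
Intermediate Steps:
S(W, g) = (-1 + W)/(5 + g)
(11*2)*((3*S(-1*(-2), 0))*0) = (11*2)*((3*((-1 - 1*(-2))/(5 + 0)))*0) = 22*((3*((-1 + 2)/5))*0) = 22*((3*((⅕)*1))*0) = 22*((3*(⅕))*0) = 22*((⅗)*0) = 22*0 = 0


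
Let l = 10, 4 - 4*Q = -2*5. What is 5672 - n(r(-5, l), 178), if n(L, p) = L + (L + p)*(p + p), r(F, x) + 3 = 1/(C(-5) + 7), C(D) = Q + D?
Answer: -623589/11 ≈ -56690.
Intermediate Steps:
Q = 7/2 (Q = 1 - (-1)*5/2 = 1 - ¼*(-10) = 1 + 5/2 = 7/2 ≈ 3.5000)
C(D) = 7/2 + D
r(F, x) = -31/11 (r(F, x) = -3 + 1/((7/2 - 5) + 7) = -3 + 1/(-3/2 + 7) = -3 + 1/(11/2) = -3 + 2/11 = -31/11)
n(L, p) = L + 2*p*(L + p) (n(L, p) = L + (L + p)*(2*p) = L + 2*p*(L + p))
5672 - n(r(-5, l), 178) = 5672 - (-31/11 + 2*178² + 2*(-31/11)*178) = 5672 - (-31/11 + 2*31684 - 11036/11) = 5672 - (-31/11 + 63368 - 11036/11) = 5672 - 1*685981/11 = 5672 - 685981/11 = -623589/11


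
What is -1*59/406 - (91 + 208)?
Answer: -121453/406 ≈ -299.15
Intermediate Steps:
-1*59/406 - (91 + 208) = -59*1/406 - 1*299 = -59/406 - 299 = -121453/406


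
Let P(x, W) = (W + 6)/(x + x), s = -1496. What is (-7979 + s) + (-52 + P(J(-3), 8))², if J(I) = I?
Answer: -58706/9 ≈ -6522.9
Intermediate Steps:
P(x, W) = (6 + W)/(2*x) (P(x, W) = (6 + W)/((2*x)) = (6 + W)*(1/(2*x)) = (6 + W)/(2*x))
(-7979 + s) + (-52 + P(J(-3), 8))² = (-7979 - 1496) + (-52 + (½)*(6 + 8)/(-3))² = -9475 + (-52 + (½)*(-⅓)*14)² = -9475 + (-52 - 7/3)² = -9475 + (-163/3)² = -9475 + 26569/9 = -58706/9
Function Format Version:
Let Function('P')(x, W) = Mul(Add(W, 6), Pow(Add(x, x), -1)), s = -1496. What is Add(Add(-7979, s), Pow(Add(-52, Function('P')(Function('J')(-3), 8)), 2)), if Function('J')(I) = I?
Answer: Rational(-58706, 9) ≈ -6522.9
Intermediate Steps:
Function('P')(x, W) = Mul(Rational(1, 2), Pow(x, -1), Add(6, W)) (Function('P')(x, W) = Mul(Add(6, W), Pow(Mul(2, x), -1)) = Mul(Add(6, W), Mul(Rational(1, 2), Pow(x, -1))) = Mul(Rational(1, 2), Pow(x, -1), Add(6, W)))
Add(Add(-7979, s), Pow(Add(-52, Function('P')(Function('J')(-3), 8)), 2)) = Add(Add(-7979, -1496), Pow(Add(-52, Mul(Rational(1, 2), Pow(-3, -1), Add(6, 8))), 2)) = Add(-9475, Pow(Add(-52, Mul(Rational(1, 2), Rational(-1, 3), 14)), 2)) = Add(-9475, Pow(Add(-52, Rational(-7, 3)), 2)) = Add(-9475, Pow(Rational(-163, 3), 2)) = Add(-9475, Rational(26569, 9)) = Rational(-58706, 9)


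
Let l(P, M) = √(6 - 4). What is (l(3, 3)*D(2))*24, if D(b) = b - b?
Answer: 0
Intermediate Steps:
D(b) = 0
l(P, M) = √2
(l(3, 3)*D(2))*24 = (√2*0)*24 = 0*24 = 0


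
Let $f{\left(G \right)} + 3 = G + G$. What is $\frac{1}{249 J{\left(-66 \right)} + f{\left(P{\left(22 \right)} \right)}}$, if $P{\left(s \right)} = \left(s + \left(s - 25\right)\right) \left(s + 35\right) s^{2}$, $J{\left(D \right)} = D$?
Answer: $\frac{1}{1031907} \approx 9.6908 \cdot 10^{-7}$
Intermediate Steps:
$P{\left(s \right)} = s^{2} \left(-25 + 2 s\right) \left(35 + s\right)$ ($P{\left(s \right)} = \left(s + \left(s - 25\right)\right) \left(35 + s\right) s^{2} = \left(s + \left(-25 + s\right)\right) \left(35 + s\right) s^{2} = \left(-25 + 2 s\right) \left(35 + s\right) s^{2} = s^{2} \left(-25 + 2 s\right) \left(35 + s\right)$)
$f{\left(G \right)} = -3 + 2 G$ ($f{\left(G \right)} = -3 + \left(G + G\right) = -3 + 2 G$)
$\frac{1}{249 J{\left(-66 \right)} + f{\left(P{\left(22 \right)} \right)}} = \frac{1}{249 \left(-66\right) - \left(3 - 2 \cdot 22^{2} \left(-875 + 2 \cdot 22^{2} + 45 \cdot 22\right)\right)} = \frac{1}{-16434 - \left(3 - 2 \cdot 484 \left(-875 + 2 \cdot 484 + 990\right)\right)} = \frac{1}{-16434 - \left(3 - 2 \cdot 484 \left(-875 + 968 + 990\right)\right)} = \frac{1}{-16434 - \left(3 - 2 \cdot 484 \cdot 1083\right)} = \frac{1}{-16434 + \left(-3 + 2 \cdot 524172\right)} = \frac{1}{-16434 + \left(-3 + 1048344\right)} = \frac{1}{-16434 + 1048341} = \frac{1}{1031907}$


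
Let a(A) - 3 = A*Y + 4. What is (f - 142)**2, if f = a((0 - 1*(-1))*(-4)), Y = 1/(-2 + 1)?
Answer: 17161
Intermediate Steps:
Y = -1 (Y = 1/(-1) = -1)
a(A) = 7 - A (a(A) = 3 + (A*(-1) + 4) = 3 + (-A + 4) = 3 + (4 - A) = 7 - A)
f = 11 (f = 7 - (0 - 1*(-1))*(-4) = 7 - (0 + 1)*(-4) = 7 - (-4) = 7 - 1*(-4) = 7 + 4 = 11)
(f - 142)**2 = (11 - 142)**2 = (-131)**2 = 17161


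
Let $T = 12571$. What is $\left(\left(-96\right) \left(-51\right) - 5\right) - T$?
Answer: $-7680$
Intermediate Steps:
$\left(\left(-96\right) \left(-51\right) - 5\right) - T = \left(\left(-96\right) \left(-51\right) - 5\right) - 12571 = \left(4896 - 5\right) - 12571 = 4891 - 12571 = -7680$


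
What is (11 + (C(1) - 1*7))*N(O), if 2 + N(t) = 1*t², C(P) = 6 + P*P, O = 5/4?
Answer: -77/16 ≈ -4.8125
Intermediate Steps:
O = 5/4 (O = 5*(¼) = 5/4 ≈ 1.2500)
C(P) = 6 + P²
N(t) = -2 + t² (N(t) = -2 + 1*t² = -2 + t²)
(11 + (C(1) - 1*7))*N(O) = (11 + ((6 + 1²) - 1*7))*(-2 + (5/4)²) = (11 + ((6 + 1) - 7))*(-2 + 25/16) = (11 + (7 - 7))*(-7/16) = (11 + 0)*(-7/16) = 11*(-7/16) = -77/16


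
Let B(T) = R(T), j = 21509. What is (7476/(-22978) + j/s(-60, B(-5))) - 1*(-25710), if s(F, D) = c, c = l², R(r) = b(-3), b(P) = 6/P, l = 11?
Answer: 35987909593/1390169 ≈ 25887.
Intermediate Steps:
R(r) = -2 (R(r) = 6/(-3) = 6*(-⅓) = -2)
B(T) = -2
c = 121 (c = 11² = 121)
s(F, D) = 121
(7476/(-22978) + j/s(-60, B(-5))) - 1*(-25710) = (7476/(-22978) + 21509/121) - 1*(-25710) = (7476*(-1/22978) + 21509*(1/121)) + 25710 = (-3738/11489 + 21509/121) + 25710 = 246664603/1390169 + 25710 = 35987909593/1390169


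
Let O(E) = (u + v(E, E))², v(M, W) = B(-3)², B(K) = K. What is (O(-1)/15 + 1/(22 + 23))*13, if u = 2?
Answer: 4732/45 ≈ 105.16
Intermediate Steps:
v(M, W) = 9 (v(M, W) = (-3)² = 9)
O(E) = 121 (O(E) = (2 + 9)² = 11² = 121)
(O(-1)/15 + 1/(22 + 23))*13 = (121/15 + 1/(22 + 23))*13 = (121*(1/15) + 1/45)*13 = (121/15 + 1/45)*13 = (364/45)*13 = 4732/45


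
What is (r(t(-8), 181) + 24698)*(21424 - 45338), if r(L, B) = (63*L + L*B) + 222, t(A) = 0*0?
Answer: -595936880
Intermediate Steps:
t(A) = 0
r(L, B) = 222 + 63*L + B*L (r(L, B) = (63*L + B*L) + 222 = 222 + 63*L + B*L)
(r(t(-8), 181) + 24698)*(21424 - 45338) = ((222 + 63*0 + 181*0) + 24698)*(21424 - 45338) = ((222 + 0 + 0) + 24698)*(-23914) = (222 + 24698)*(-23914) = 24920*(-23914) = -595936880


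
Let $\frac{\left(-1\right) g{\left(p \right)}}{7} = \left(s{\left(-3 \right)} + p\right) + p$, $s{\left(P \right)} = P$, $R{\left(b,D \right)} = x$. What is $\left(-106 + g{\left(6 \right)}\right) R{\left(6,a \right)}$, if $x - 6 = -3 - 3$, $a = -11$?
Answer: $0$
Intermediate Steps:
$x = 0$ ($x = 6 - 6 = 0$)
$R{\left(b,D \right)} = 0$
$g{\left(p \right)} = 21 - 14 p$ ($g{\left(p \right)} = - 7 \left(\left(-3 + p\right) + p\right) = - 7 \left(-3 + 2 p\right) = 21 - 14 p$)
$\left(-106 + g{\left(6 \right)}\right) R{\left(6,a \right)} = \left(-106 + \left(21 - 84\right)\right) 0 = \left(-106 - 63\right) 0 = \left(-169\right) 0 = 0$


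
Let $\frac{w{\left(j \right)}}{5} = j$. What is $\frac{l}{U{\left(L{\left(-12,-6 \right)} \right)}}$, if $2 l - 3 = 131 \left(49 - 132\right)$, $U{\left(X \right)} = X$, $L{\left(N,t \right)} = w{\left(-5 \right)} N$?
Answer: $- \frac{1087}{60} \approx -18.117$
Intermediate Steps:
$w{\left(j \right)} = 5 j$
$L{\left(N,t \right)} = - 25 N$ ($L{\left(N,t \right)} = 5 \left(-5\right) N = - 25 N$)
$l = -5435$ ($l = \frac{3}{2} + \frac{131 \left(49 - 132\right)}{2} = \frac{3}{2} + \frac{131 \left(-83\right)}{2} = \frac{3}{2} + \frac{1}{2} \left(-10873\right) = \frac{3}{2} - \frac{10873}{2} = -5435$)
$\frac{l}{U{\left(L{\left(-12,-6 \right)} \right)}} = - \frac{5435}{\left(-25\right) \left(-12\right)} = - \frac{5435}{300} = \left(-5435\right) \frac{1}{300} = - \frac{1087}{60}$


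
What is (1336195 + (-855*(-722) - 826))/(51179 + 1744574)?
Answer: 1952679/1795753 ≈ 1.0874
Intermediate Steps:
(1336195 + (-855*(-722) - 826))/(51179 + 1744574) = (1336195 + (617310 - 826))/1795753 = (1336195 + 616484)*(1/1795753) = 1952679*(1/1795753) = 1952679/1795753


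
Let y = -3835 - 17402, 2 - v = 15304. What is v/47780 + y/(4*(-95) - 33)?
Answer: 504192067/9866570 ≈ 51.101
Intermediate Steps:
v = -15302 (v = 2 - 1*15304 = 2 - 15304 = -15302)
y = -21237
v/47780 + y/(4*(-95) - 33) = -15302/47780 - 21237/(4*(-95) - 33) = -15302*1/47780 - 21237/(-380 - 33) = -7651/23890 - 21237/(-413) = -7651/23890 - 21237*(-1/413) = -7651/23890 + 21237/413 = 504192067/9866570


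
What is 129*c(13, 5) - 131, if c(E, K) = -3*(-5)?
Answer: 1804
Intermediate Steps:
c(E, K) = 15
129*c(13, 5) - 131 = 129*15 - 131 = 1935 - 131 = 1804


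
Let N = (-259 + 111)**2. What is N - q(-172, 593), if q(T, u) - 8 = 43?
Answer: 21853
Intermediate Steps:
q(T, u) = 51 (q(T, u) = 8 + 43 = 51)
N = 21904 (N = (-148)**2 = 21904)
N - q(-172, 593) = 21904 - 1*51 = 21904 - 51 = 21853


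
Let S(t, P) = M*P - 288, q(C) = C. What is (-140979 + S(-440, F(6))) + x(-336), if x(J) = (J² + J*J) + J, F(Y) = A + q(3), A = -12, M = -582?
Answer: 89427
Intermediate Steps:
F(Y) = -9 (F(Y) = -12 + 3 = -9)
x(J) = J + 2*J² (x(J) = (J² + J²) + J = 2*J² + J = J + 2*J²)
S(t, P) = -288 - 582*P (S(t, P) = -582*P - 288 = -288 - 582*P)
(-140979 + S(-440, F(6))) + x(-336) = (-140979 + (-288 - 582*(-9))) - 336*(1 + 2*(-336)) = (-140979 + (-288 + 5238)) - 336*(1 - 672) = (-140979 + 4950) - 336*(-671) = -136029 + 225456 = 89427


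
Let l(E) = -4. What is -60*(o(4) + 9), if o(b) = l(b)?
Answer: -300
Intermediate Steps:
o(b) = -4
-60*(o(4) + 9) = -60*(-4 + 9) = -60*5 = -300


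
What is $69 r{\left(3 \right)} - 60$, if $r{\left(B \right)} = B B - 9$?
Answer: $-60$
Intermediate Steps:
$r{\left(B \right)} = -9 + B^{2}$ ($r{\left(B \right)} = B^{2} - 9 = -9 + B^{2}$)
$69 r{\left(3 \right)} - 60 = 69 \left(-9 + 3^{2}\right) - 60 = 69 \left(-9 + 9\right) - 60 = 69 \cdot 0 - 60 = 0 - 60 = -60$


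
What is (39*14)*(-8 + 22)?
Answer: 7644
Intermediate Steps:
(39*14)*(-8 + 22) = 546*14 = 7644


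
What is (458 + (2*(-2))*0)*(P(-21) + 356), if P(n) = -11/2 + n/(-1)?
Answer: 170147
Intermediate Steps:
P(n) = -11/2 - n (P(n) = -11*½ + n*(-1) = -11/2 - n)
(458 + (2*(-2))*0)*(P(-21) + 356) = (458 + (2*(-2))*0)*((-11/2 - 1*(-21)) + 356) = (458 - 4*0)*((-11/2 + 21) + 356) = (458 + 0)*(31/2 + 356) = 458*(743/2) = 170147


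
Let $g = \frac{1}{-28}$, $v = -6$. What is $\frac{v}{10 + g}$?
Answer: $- \frac{56}{93} \approx -0.60215$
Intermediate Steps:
$g = - \frac{1}{28} \approx -0.035714$
$\frac{v}{10 + g} = \frac{1}{10 - \frac{1}{28}} \left(-6\right) = \frac{1}{\frac{279}{28}} \left(-6\right) = \frac{28}{279} \left(-6\right) = - \frac{56}{93}$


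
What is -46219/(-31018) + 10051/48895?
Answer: 2571639923/1516625110 ≈ 1.6956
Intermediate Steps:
-46219/(-31018) + 10051/48895 = -46219*(-1/31018) + 10051*(1/48895) = 46219/31018 + 10051/48895 = 2571639923/1516625110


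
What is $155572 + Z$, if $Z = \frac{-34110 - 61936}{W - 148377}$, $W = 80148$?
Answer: $\frac{10614618034}{68229} \approx 1.5557 \cdot 10^{5}$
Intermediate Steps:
$Z = \frac{96046}{68229}$ ($Z = \frac{-34110 - 61936}{80148 - 148377} = - \frac{96046}{-68229} = \left(-96046\right) \left(- \frac{1}{68229}\right) = \frac{96046}{68229} \approx 1.4077$)
$155572 + Z = 155572 + \frac{96046}{68229} = \frac{10614618034}{68229}$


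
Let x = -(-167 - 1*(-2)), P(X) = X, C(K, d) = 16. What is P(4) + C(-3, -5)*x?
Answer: 2644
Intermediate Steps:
x = 165 (x = -(-167 + 2) = -1*(-165) = 165)
P(4) + C(-3, -5)*x = 4 + 16*165 = 4 + 2640 = 2644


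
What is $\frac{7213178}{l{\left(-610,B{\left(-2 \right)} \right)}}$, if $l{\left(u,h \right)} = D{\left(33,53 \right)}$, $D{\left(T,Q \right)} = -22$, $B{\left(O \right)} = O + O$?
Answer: $- \frac{3606589}{11} \approx -3.2787 \cdot 10^{5}$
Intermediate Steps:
$B{\left(O \right)} = 2 O$
$l{\left(u,h \right)} = -22$
$\frac{7213178}{l{\left(-610,B{\left(-2 \right)} \right)}} = \frac{7213178}{-22} = 7213178 \left(- \frac{1}{22}\right) = - \frac{3606589}{11}$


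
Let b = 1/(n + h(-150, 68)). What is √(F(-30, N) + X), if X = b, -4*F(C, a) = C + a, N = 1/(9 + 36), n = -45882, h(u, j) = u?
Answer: √24812921455/57540 ≈ 2.7376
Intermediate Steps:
N = 1/45 ≈ 0.022222
F(C, a) = -C/4 - a/4 (F(C, a) = -(C + a)/4 = -C/4 - a/4)
b = -1/46032 (b = 1/(-45882 - 150) = 1/(-46032) = -1/46032 ≈ -2.1724e-5)
X = -1/46032 ≈ -2.1724e-5
√(F(-30, N) + X) = √((-¼*(-30) - ¼*1/45) - 1/46032) = √((15/2 - 1/180) - 1/46032) = √(1349/180 - 1/46032) = √(5174749/690480) = √24812921455/57540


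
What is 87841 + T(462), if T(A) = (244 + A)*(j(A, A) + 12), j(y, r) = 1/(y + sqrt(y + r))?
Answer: 22152343/230 - 353*sqrt(231)/53130 ≈ 96315.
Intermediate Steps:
j(y, r) = 1/(y + sqrt(r + y))
T(A) = (12 + 1/(A + sqrt(2)*sqrt(A)))*(244 + A) (T(A) = (244 + A)*(1/(A + sqrt(A + A)) + 12) = (244 + A)*(1/(A + sqrt(2*A)) + 12) = (244 + A)*(1/(A + sqrt(2)*sqrt(A)) + 12) = (244 + A)*(12 + 1/(A + sqrt(2)*sqrt(A))) = (12 + 1/(A + sqrt(2)*sqrt(A)))*(244 + A))
87841 + T(462) = 87841 + (244 + 462 + 12*(244 + 462)*(462 + sqrt(2)*sqrt(462)))/(462 + sqrt(2)*sqrt(462)) = 87841 + (244 + 462 + 12*706*(462 + 2*sqrt(231)))/(462 + 2*sqrt(231)) = 87841 + (244 + 462 + (3914064 + 16944*sqrt(231)))/(462 + 2*sqrt(231)) = 87841 + (3914770 + 16944*sqrt(231))/(462 + 2*sqrt(231))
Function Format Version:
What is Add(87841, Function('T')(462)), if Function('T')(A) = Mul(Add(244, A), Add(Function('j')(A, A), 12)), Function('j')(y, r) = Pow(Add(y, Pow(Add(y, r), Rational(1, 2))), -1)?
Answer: Add(Rational(22152343, 230), Mul(Rational(-353, 53130), Pow(231, Rational(1, 2)))) ≈ 96315.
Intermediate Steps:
Function('j')(y, r) = Pow(Add(y, Pow(Add(r, y), Rational(1, 2))), -1)
Function('T')(A) = Mul(Add(12, Pow(Add(A, Mul(Pow(2, Rational(1, 2)), Pow(A, Rational(1, 2)))), -1)), Add(244, A)) (Function('T')(A) = Mul(Add(244, A), Add(Pow(Add(A, Pow(Add(A, A), Rational(1, 2))), -1), 12)) = Mul(Add(244, A), Add(Pow(Add(A, Pow(Mul(2, A), Rational(1, 2))), -1), 12)) = Mul(Add(244, A), Add(Pow(Add(A, Mul(Pow(2, Rational(1, 2)), Pow(A, Rational(1, 2)))), -1), 12)) = Mul(Add(244, A), Add(12, Pow(Add(A, Mul(Pow(2, Rational(1, 2)), Pow(A, Rational(1, 2)))), -1))) = Mul(Add(12, Pow(Add(A, Mul(Pow(2, Rational(1, 2)), Pow(A, Rational(1, 2)))), -1)), Add(244, A)))
Add(87841, Function('T')(462)) = Add(87841, Mul(Pow(Add(462, Mul(Pow(2, Rational(1, 2)), Pow(462, Rational(1, 2)))), -1), Add(244, 462, Mul(12, Add(244, 462), Add(462, Mul(Pow(2, Rational(1, 2)), Pow(462, Rational(1, 2)))))))) = Add(87841, Mul(Pow(Add(462, Mul(2, Pow(231, Rational(1, 2)))), -1), Add(244, 462, Mul(12, 706, Add(462, Mul(2, Pow(231, Rational(1, 2)))))))) = Add(87841, Mul(Pow(Add(462, Mul(2, Pow(231, Rational(1, 2)))), -1), Add(244, 462, Add(3914064, Mul(16944, Pow(231, Rational(1, 2))))))) = Add(87841, Mul(Pow(Add(462, Mul(2, Pow(231, Rational(1, 2)))), -1), Add(3914770, Mul(16944, Pow(231, Rational(1, 2))))))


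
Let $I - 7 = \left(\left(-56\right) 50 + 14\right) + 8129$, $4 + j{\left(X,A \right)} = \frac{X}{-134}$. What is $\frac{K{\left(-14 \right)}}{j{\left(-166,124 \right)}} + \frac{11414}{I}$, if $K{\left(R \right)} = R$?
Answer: $\frac{712989}{98975} \approx 7.2037$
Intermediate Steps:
$j{\left(X,A \right)} = -4 - \frac{X}{134}$ ($j{\left(X,A \right)} = -4 + \frac{X}{-134} = -4 + X \left(- \frac{1}{134}\right) = -4 - \frac{X}{134}$)
$I = 5350$ ($I = 7 + \left(\left(\left(-56\right) 50 + 14\right) + 8129\right) = 7 + \left(\left(-2800 + 14\right) + 8129\right) = 7 + \left(-2786 + 8129\right) = 7 + 5343 = 5350$)
$\frac{K{\left(-14 \right)}}{j{\left(-166,124 \right)}} + \frac{11414}{I} = - \frac{14}{-4 - - \frac{83}{67}} + \frac{11414}{5350} = - \frac{14}{-4 + \frac{83}{67}} + 11414 \cdot \frac{1}{5350} = - \frac{14}{- \frac{185}{67}} + \frac{5707}{2675} = \left(-14\right) \left(- \frac{67}{185}\right) + \frac{5707}{2675} = \frac{938}{185} + \frac{5707}{2675} = \frac{712989}{98975}$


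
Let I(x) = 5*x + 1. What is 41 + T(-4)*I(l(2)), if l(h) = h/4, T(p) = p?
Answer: 27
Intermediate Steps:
l(h) = h/4 (l(h) = h*(¼) = h/4)
I(x) = 1 + 5*x
41 + T(-4)*I(l(2)) = 41 - 4*(1 + 5*((¼)*2)) = 41 - 4*(1 + 5*(½)) = 41 - 4*(1 + 5/2) = 41 - 4*7/2 = 41 - 14 = 27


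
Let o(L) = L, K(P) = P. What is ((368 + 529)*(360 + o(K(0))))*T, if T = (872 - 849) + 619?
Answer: 207314640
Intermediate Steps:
T = 642 (T = 23 + 619 = 642)
((368 + 529)*(360 + o(K(0))))*T = ((368 + 529)*(360 + 0))*642 = (897*360)*642 = 322920*642 = 207314640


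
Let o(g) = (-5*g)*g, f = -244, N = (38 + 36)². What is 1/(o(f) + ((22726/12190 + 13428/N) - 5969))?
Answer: -8344055/2533627939833 ≈ -3.2933e-6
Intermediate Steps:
N = 5476 (N = 74² = 5476)
o(g) = -5*g²
1/(o(f) + ((22726/12190 + 13428/N) - 5969)) = 1/(-5*(-244)² + ((22726/12190 + 13428/5476) - 5969)) = 1/(-5*59536 + ((22726*(1/12190) + 13428*(1/5476)) - 5969)) = 1/(-297680 + ((11363/6095 + 3357/1369) - 5969)) = 1/(-297680 + (36016862/8344055 - 5969)) = 1/(-297680 - 49769647433/8344055) = 1/(-2533627939833/8344055) = -8344055/2533627939833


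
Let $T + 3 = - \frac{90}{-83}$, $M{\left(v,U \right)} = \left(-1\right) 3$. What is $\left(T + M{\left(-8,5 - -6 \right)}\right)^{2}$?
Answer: $\frac{166464}{6889} \approx 24.164$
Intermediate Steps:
$M{\left(v,U \right)} = -3$
$T = - \frac{159}{83}$ ($T = -3 - \frac{90}{-83} = -3 - - \frac{90}{83} = -3 + \frac{90}{83} = - \frac{159}{83} \approx -1.9157$)
$\left(T + M{\left(-8,5 - -6 \right)}\right)^{2} = \left(- \frac{159}{83} - 3\right)^{2} = \left(- \frac{408}{83}\right)^{2} = \frac{166464}{6889}$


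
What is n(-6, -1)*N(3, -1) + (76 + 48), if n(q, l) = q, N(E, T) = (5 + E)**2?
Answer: -260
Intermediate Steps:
n(-6, -1)*N(3, -1) + (76 + 48) = -6*(5 + 3)**2 + (76 + 48) = -6*8**2 + 124 = -6*64 + 124 = -384 + 124 = -260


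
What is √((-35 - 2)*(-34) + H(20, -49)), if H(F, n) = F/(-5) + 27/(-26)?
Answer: √847002/26 ≈ 35.397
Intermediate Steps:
H(F, n) = -27/26 - F/5 (H(F, n) = F*(-⅕) + 27*(-1/26) = -F/5 - 27/26 = -27/26 - F/5)
√((-35 - 2)*(-34) + H(20, -49)) = √((-35 - 2)*(-34) + (-27/26 - ⅕*20)) = √(-37*(-34) + (-27/26 - 4)) = √(1258 - 131/26) = √(32577/26) = √847002/26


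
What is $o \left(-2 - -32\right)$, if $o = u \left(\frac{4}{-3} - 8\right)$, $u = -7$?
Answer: $1960$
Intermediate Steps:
$o = \frac{196}{3}$ ($o = - 7 \left(\frac{4}{-3} - 8\right) = - 7 \left(4 \left(- \frac{1}{3}\right) - 8\right) = - 7 \left(- \frac{4}{3} - 8\right) = \left(-7\right) \left(- \frac{28}{3}\right) = \frac{196}{3} \approx 65.333$)
$o \left(-2 - -32\right) = \frac{196 \left(-2 - -32\right)}{3} = \frac{196 \left(-2 + 32\right)}{3} = \frac{196}{3} \cdot 30 = 1960$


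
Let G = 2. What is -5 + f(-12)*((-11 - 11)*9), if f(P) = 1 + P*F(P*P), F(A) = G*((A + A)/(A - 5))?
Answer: 1340359/139 ≈ 9642.9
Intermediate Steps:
F(A) = 4*A/(-5 + A) (F(A) = 2*((A + A)/(A - 5)) = 2*((2*A)/(-5 + A)) = 2*(2*A/(-5 + A)) = 4*A/(-5 + A))
f(P) = 1 + 4*P³/(-5 + P²) (f(P) = 1 + P*(4*(P*P)/(-5 + P*P)) = 1 + P*(4*P²/(-5 + P²)) = 1 + 4*P³/(-5 + P²))
-5 + f(-12)*((-11 - 11)*9) = -5 + ((-5 + (-12)² + 4*(-12)³)/(-5 + (-12)²))*((-11 - 11)*9) = -5 + ((-5 + 144 + 4*(-1728))/(-5 + 144))*(-22*9) = -5 + ((-5 + 144 - 6912)/139)*(-198) = -5 + ((1/139)*(-6773))*(-198) = -5 - 6773/139*(-198) = -5 + 1341054/139 = 1340359/139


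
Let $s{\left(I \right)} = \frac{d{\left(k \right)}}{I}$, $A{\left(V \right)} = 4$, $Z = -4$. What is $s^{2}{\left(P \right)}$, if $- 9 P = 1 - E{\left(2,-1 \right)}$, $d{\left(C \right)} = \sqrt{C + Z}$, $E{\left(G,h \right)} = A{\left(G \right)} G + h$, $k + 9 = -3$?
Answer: $-36$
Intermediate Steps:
$k = -12$ ($k = -9 - 3 = -12$)
$E{\left(G,h \right)} = h + 4 G$ ($E{\left(G,h \right)} = 4 G + h = h + 4 G$)
$d{\left(C \right)} = \sqrt{-4 + C}$ ($d{\left(C \right)} = \sqrt{C - 4} = \sqrt{-4 + C}$)
$P = \frac{2}{3}$ ($P = - \frac{1 - \left(-1 + 4 \cdot 2\right)}{9} = - \frac{1 - \left(-1 + 8\right)}{9} = - \frac{1 - 7}{9} = \left(- \frac{1}{9}\right) \left(-6\right) = \frac{2}{3} \approx 0.66667$)
$s{\left(I \right)} = \frac{4 i}{I}$ ($s{\left(I \right)} = \frac{\sqrt{-4 - 12}}{I} = \frac{\sqrt{-16}}{I} = \frac{4 i}{I}$)
$s^{2}{\left(P \right)} = \left(\frac{4 i}{\frac{2}{3}}\right)^{2} = \left(4 i \frac{3}{2}\right)^{2} = \left(6 i\right)^{2} = -36$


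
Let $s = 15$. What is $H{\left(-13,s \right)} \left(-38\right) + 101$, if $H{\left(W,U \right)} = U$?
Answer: $-469$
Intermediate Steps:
$H{\left(-13,s \right)} \left(-38\right) + 101 = 15 \left(-38\right) + 101 = -570 + 101 = -469$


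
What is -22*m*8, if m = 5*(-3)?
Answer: 2640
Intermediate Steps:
m = -15
-22*m*8 = -22*(-15)*8 = 330*8 = 2640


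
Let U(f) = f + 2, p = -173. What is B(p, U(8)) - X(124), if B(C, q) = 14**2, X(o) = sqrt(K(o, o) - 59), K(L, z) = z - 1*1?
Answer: 188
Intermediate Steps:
K(L, z) = -1 + z (K(L, z) = z - 1 = -1 + z)
X(o) = sqrt(-60 + o) (X(o) = sqrt((-1 + o) - 59) = sqrt(-60 + o))
U(f) = 2 + f
B(C, q) = 196
B(p, U(8)) - X(124) = 196 - sqrt(-60 + 124) = 196 - sqrt(64) = 196 - 1*8 = 196 - 8 = 188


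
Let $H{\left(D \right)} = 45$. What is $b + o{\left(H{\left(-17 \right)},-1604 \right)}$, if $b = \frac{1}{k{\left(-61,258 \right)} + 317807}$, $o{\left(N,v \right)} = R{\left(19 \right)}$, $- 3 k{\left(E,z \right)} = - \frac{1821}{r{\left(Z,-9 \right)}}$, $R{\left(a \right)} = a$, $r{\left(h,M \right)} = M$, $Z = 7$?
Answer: $\frac{54333473}{2859656} \approx 19.0$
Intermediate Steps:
$k{\left(E,z \right)} = - \frac{607}{9}$ ($k{\left(E,z \right)} = - \frac{\left(-1821\right) \frac{1}{-9}}{3} = - \frac{\left(-1821\right) \left(- \frac{1}{9}\right)}{3} = \left(- \frac{1}{3}\right) \frac{607}{3} = - \frac{607}{9}$)
$o{\left(N,v \right)} = 19$
$b = \frac{9}{2859656}$ ($b = \frac{1}{- \frac{607}{9} + 317807} = \frac{1}{\frac{2859656}{9}} = \frac{9}{2859656} \approx 3.1472 \cdot 10^{-6}$)
$b + o{\left(H{\left(-17 \right)},-1604 \right)} = \frac{9}{2859656} + 19 = \frac{54333473}{2859656}$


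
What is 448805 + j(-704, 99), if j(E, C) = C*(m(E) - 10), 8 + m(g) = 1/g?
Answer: 28609463/64 ≈ 4.4702e+5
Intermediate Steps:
m(g) = -8 + 1/g
j(E, C) = C*(-18 + 1/E) (j(E, C) = C*((-8 + 1/E) - 10) = C*(-18 + 1/E))
448805 + j(-704, 99) = 448805 + (-18*99 + 99/(-704)) = 448805 + (-1782 + 99*(-1/704)) = 448805 + (-1782 - 9/64) = 448805 - 114057/64 = 28609463/64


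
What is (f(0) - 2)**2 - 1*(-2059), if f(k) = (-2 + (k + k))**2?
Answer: 2063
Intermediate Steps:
f(k) = (-2 + 2*k)**2
(f(0) - 2)**2 - 1*(-2059) = (4*(-1 + 0)**2 - 2)**2 - 1*(-2059) = (4*(-1)**2 - 2)**2 + 2059 = (4*1 - 2)**2 + 2059 = (4 - 2)**2 + 2059 = 2**2 + 2059 = 4 + 2059 = 2063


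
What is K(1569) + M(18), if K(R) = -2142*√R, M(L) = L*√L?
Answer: -2142*√1569 + 54*√2 ≈ -84770.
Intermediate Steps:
M(L) = L^(3/2)
K(1569) + M(18) = -2142*√1569 + 18^(3/2) = -2142*√1569 + 54*√2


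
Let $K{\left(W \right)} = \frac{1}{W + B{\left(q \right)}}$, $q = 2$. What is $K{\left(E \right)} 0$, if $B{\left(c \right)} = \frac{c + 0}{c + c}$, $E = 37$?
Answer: $0$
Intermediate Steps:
$B{\left(c \right)} = \frac{1}{2}$ ($B{\left(c \right)} = \frac{c}{2 c} = c \frac{1}{2 c} = \frac{1}{2}$)
$K{\left(W \right)} = \frac{1}{\frac{1}{2} + W}$ ($K{\left(W \right)} = \frac{1}{W + \frac{1}{2}} = \frac{1}{\frac{1}{2} + W}$)
$K{\left(E \right)} 0 = \frac{2}{1 + 2 \cdot 37} \cdot 0 = \frac{2}{1 + 74} \cdot 0 = \frac{2}{75} \cdot 0 = 0$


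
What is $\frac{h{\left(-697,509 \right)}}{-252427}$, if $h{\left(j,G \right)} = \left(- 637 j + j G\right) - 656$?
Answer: $- \frac{88560}{252427} \approx -0.35083$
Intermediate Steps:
$h{\left(j,G \right)} = -656 - 637 j + G j$ ($h{\left(j,G \right)} = \left(- 637 j + G j\right) - 656 = -656 - 637 j + G j$)
$\frac{h{\left(-697,509 \right)}}{-252427} = \frac{-656 - -443989 + 509 \left(-697\right)}{-252427} = \left(-656 + 443989 - 354773\right) \left(- \frac{1}{252427}\right) = 88560 \left(- \frac{1}{252427}\right) = - \frac{88560}{252427}$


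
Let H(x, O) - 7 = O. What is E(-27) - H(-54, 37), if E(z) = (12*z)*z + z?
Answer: 8677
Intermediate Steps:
E(z) = z + 12*z² (E(z) = 12*z² + z = z + 12*z²)
H(x, O) = 7 + O
E(-27) - H(-54, 37) = -27*(1 + 12*(-27)) - (7 + 37) = -27*(1 - 324) - 1*44 = -27*(-323) - 44 = 8721 - 44 = 8677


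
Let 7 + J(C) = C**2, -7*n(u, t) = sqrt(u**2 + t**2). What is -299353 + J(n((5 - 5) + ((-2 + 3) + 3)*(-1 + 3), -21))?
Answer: -14668135/49 ≈ -2.9935e+5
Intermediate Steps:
n(u, t) = -sqrt(t**2 + u**2)/7 (n(u, t) = -sqrt(u**2 + t**2)/7 = -sqrt(t**2 + u**2)/7)
J(C) = -7 + C**2
-299353 + J(n((5 - 5) + ((-2 + 3) + 3)*(-1 + 3), -21)) = -299353 + (-7 + (-sqrt((-21)**2 + ((5 - 5) + ((-2 + 3) + 3)*(-1 + 3))**2)/7)**2) = -299353 + (-7 + (-sqrt(441 + (0 + (1 + 3)*2)**2)/7)**2) = -299353 + (-7 + (-sqrt(441 + (0 + 4*2)**2)/7)**2) = -299353 + (-7 + (-sqrt(441 + (0 + 8)**2)/7)**2) = -299353 + (-7 + (-sqrt(441 + 8**2)/7)**2) = -299353 + (-7 + (-sqrt(441 + 64)/7)**2) = -299353 + (-7 + (-sqrt(505)/7)**2) = -299353 + (-7 + 505/49) = -299353 + 162/49 = -14668135/49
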